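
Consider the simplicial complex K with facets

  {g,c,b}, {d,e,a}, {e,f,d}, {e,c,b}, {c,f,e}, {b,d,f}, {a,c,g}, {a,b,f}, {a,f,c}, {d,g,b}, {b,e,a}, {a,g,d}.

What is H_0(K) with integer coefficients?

H_0 = Z.

We work with the vertex ordering a < b < c < d < e < f < g. The simplices of K, each written with vertices in increasing order, are:

  0-simplices (7): a, b, c, d, e, f, g
  1-simplices (18): ab, ac, ad, ae, af, ag, bc, bd, be, bf, bg, ce, cf, cg, de, df, dg, ef
  2-simplices (12): abe, abf, acf, acg, ade, adg, bce, bcg, bdf, bdg, cef, def

Hence C_0 ≅ Z^7, C_1 ≅ Z^18, C_2 ≅ Z^12.

∂_1: C_1 → C_0 maps an edge to its endpoints' difference, ∂[p,q] = q − p.
The 7×18 boundary matrix has rank 6 and Smith normal form diag(1,1,1,1,1,1).

The boundary map ∂_2: C_2 → C_1 acts by ∂[p,q,r] = [q,r] − [p,r] + [p,q]. For instance
  ∂bdg = dg − bg + bd,
  ∂adg = dg − ag + ad.
As a 18×12 matrix over Z this has rank 12, with invariant factors (1,1,1,1,1,1,1,1,1,1,1,2).

Computing H_k = (kernel of ∂_k) / (image of ∂_{k+1}):

  H_0: rank C_0 − rank ∂_1 = 7 − 6 = 1, and the invariant factors of ∂_1 are all 1, so H_0 ≅ Z.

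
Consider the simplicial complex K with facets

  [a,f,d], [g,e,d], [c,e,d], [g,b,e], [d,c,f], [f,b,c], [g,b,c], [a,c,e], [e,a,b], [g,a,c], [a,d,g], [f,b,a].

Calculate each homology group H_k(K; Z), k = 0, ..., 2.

H_0 ≅ Z,  H_1 ≅ Z_2,  H_2 = 0.

Fix the vertex order a < b < c < d < e < f < g and write every simplex with vertices in increasing order. Then dim K = 2 and the simplices of K are:

  0-simplices (7): a, b, c, d, e, f, g
  1-simplices (18): ab, ac, ad, ae, af, ag, bc, be, bf, bg, cd, ce, cf, cg, de, df, dg, eg
  2-simplices (12): abe, abf, ace, acg, adf, adg, bcf, bcg, beg, cde, cdf, deg

Hence C_0 ≅ Z^7, C_1 ≅ Z^18, C_2 ≅ Z^12.

∂_1: C_1 → C_0 is given by ∂[p,q] = [q] − [p]. For instance
  ∂cf = f − c.
The 7×18 boundary matrix has rank 6 and Smith normal form diag(1,1,1,1,1,1).

Boundary ∂_2: C_2 → C_1 maps a triangle to the signed sum of its edges. For instance
  ∂abf = bf − af + ab,
  ∂bcg = cg − bg + bc.
The 18×12 boundary matrix has rank 12 and Smith normal form diag(1,1,1,1,1,1,1,1,1,1,1,2).

Computing H_k = (kernel of ∂_k) / (image of ∂_{k+1}):

  H_0: rank C_0 − rank ∂_1 = 7 − 6 = 1, and the invariant factors of ∂_1 are all 1, so H_0 = Z.
  H_1: rank ker ∂_1 − rank ∂_2 = (18 − 6) − 12 = 0, and ∂_2 has invariant factor 2 > 1, so H_1 = Z_2.
  H_2: rank ker ∂_2 − rank ∂_3 = (12 − 12) − 0 = 0, and there is no ∂_3, so H_2 = 0.

As a check, the Euler characteristic is 7 − 18 + 12 = 1, which agrees with 1 − 0 + 0 = 1.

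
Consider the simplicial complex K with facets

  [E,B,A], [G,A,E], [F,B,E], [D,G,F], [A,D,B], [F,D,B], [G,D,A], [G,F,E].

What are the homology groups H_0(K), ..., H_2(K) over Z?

H_0 = Z,  H_1 = 0,  H_2 = Z.

K has 6 vertices, 12 edges, 8 triangles.
rank ∂_0 = 0, rank ∂_1 = 5 ⇒ b_0 = 6 − 0 − 5 = 1; all invariant factors of ∂_1 are 1 so no torsion. So H_0 ≅ Z.
rank ∂_1 = 5, rank ∂_2 = 7 ⇒ b_1 = 12 − 5 − 7 = 0; all invariant factors of ∂_2 are 1 so no torsion. So H_1 ≅ 0.
rank ∂_2 = 7, rank ∂_3 = 0 ⇒ b_2 = 8 − 7 − 0 = 1. So H_2 ≅ Z.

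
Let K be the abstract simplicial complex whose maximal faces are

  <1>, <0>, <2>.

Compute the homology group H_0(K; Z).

Order the vertices as 0 < 1 < 2. Listing each simplex with vertices in this order, K has dimension 0 with simplices:

  0-simplices (3): [0], [1], [2]

so the chain groups are C_0 ≅ Z^3.

Reading off H_k = ker ∂_k / im ∂_{k+1}:

  H_0: rank C_0 − rank ∂_1 = 3 − 0 = 3, and there is no ∂_1, so H_0 = Z^3.

(K is a triangulation of a set of 3 points.)

H_0 ≅ Z^3.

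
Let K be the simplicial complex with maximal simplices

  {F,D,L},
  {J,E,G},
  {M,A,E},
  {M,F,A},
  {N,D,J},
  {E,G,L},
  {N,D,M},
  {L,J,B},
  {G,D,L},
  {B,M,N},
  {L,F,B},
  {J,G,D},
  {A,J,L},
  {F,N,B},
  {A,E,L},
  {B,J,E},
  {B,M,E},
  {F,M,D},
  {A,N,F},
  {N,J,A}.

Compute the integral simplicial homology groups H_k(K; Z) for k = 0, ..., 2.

Fix the vertex order A < B < D < E < F < G < J < L < M < N and write every simplex with vertices in increasing order. Then dim K = 2 and the simplices of K are:

  0-simplices (10): A, B, D, E, F, G, J, L, M, N
  1-simplices (30): AE, AF, AJ, AL, AM, AN, BE, BF, BJ, BL, BM, BN, DF, DG, DJ, DL, DM, DN, EG, EJ, EL, EM, FL, FM, FN, GJ, GL, JL, JN, MN
  2-simplices (20): AEL, AEM, AFM, AFN, AJL, AJN, BEJ, BEM, BFL, BFN, BJL, BMN, DFL, DFM, DGJ, DGL, DJN, DMN, EGJ, EGL

Hence C_0 ≅ Z^10, C_1 ≅ Z^30, C_2 ≅ Z^20.

Boundary ∂_1: C_1 → C_0 maps an edge to its endpoints' difference, ∂[p,q] = q − p. For instance
  ∂AM = M − A.
The resulting 10×30 matrix has rank 9, and its Smith normal form has invariant factors (1,1,1,1,1,1,1,1,1).

∂_2: C_2 → C_1 maps a triangle to the signed sum of its edges. For instance
  ∂EGJ = GJ − EJ + EG,
  ∂AEL = EL − AL + AE.
This gives a 30×20 integer matrix of rank 20; reducing to Smith normal form yields diagonal entries (1,1,1,1,1,1,1,1,1,1,1,1,1,1,1,1,1,1,1,2).

Now H_k = ker ∂_k / im ∂_{k+1}, so:

  H_0: rank C_0 − rank ∂_1 = 10 − 9 = 1, and the invariant factors of ∂_1 are all 1, so H_0 ≅ Z.
  H_1: rank ker ∂_1 − rank ∂_2 = (30 − 9) − 20 = 1, and ∂_2 has invariant factor 2 > 1, so H_1 ≅ Z ⊕ Z/2.
  H_2: rank ker ∂_2 − rank ∂_3 = (20 − 20) − 0 = 0, and there is no ∂_3, so H_2 ≅ 0.

H_0 ≅ Z,  H_1 ≅ Z ⊕ Z/2,  H_2 = 0.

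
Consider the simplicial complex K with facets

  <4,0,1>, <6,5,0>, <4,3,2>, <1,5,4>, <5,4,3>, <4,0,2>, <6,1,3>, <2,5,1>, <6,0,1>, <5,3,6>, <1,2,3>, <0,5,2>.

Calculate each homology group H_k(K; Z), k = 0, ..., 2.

H_0 ≅ Z,  H_1 ≅ Z/2Z,  H_2 = 0.

Take the total order 0 < 1 < 2 < 3 < 4 < 5 < 6 on the vertex set. Then K (dimension 2) consists of the simplices:

  0-simplices (7): [0], [1], [2], [3], [4], [5], [6]
  1-simplices (18): [0,1], [0,2], [0,4], [0,5], [0,6], [1,2], [1,3], [1,4], [1,5], [1,6], [2,3], [2,4], [2,5], [3,4], [3,5], [3,6], [4,5], [5,6]
  2-simplices (12): [0,1,4], [0,1,6], [0,2,4], [0,2,5], [0,5,6], [1,2,3], [1,2,5], [1,3,6], [1,4,5], [2,3,4], [3,4,5], [3,5,6]

Hence C_0 ≅ Z^7, C_1 ≅ Z^18, C_2 ≅ Z^12.

∂_1: C_1 → C_0 is given by ∂[p,q] = [q] − [p]. For instance
  ∂[2,4] = [4] − [2].
As a 7×18 matrix over Z this has rank 6, with invariant factors (1,1,1,1,1,1).

Boundary ∂_2: C_2 → C_1 sends each 2-simplex [p,q,r] to [q,r] − [p,r] + [p,q]. For instance
  ∂[0,2,4] = [2,4] − [0,4] + [0,2],
  ∂[3,4,5] = [4,5] − [3,5] + [3,4].
This gives a 18×12 integer matrix of rank 12; reducing to Smith normal form yields diagonal entries (1,1,1,1,1,1,1,1,1,1,1,2).

Now H_k = ker ∂_k / im ∂_{k+1}, so:

  H_0: rank C_0 − rank ∂_1 = 7 − 6 = 1, and the invariant factors of ∂_1 are all 1, so H_0 = Z.
  H_1: rank ker ∂_1 − rank ∂_2 = (18 − 6) − 12 = 0, and ∂_2 has invariant factor 2 > 1, so H_1 = Z/2Z.
  H_2: rank ker ∂_2 − rank ∂_3 = (12 − 12) − 0 = 0, and there is no ∂_3, so H_2 = 0.

As a check, the Euler characteristic is 7 − 18 + 12 = 1, which agrees with 1 − 0 + 0 = 1.
(K is a triangulation of the real projective plane RP^2.)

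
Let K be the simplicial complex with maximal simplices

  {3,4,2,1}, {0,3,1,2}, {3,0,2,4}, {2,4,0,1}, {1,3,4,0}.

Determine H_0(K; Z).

Take the total order 0 < 1 < 2 < 3 < 4 on the vertex set. Then K (dimension 3) consists of the simplices:

  0-simplices (5): [0], [1], [2], [3], [4]
  1-simplices (10): [0,1], [0,2], [0,3], [0,4], [1,2], [1,3], [1,4], [2,3], [2,4], [3,4]
  2-simplices (10): [0,1,2], [0,1,3], [0,1,4], [0,2,3], [0,2,4], [0,3,4], [1,2,3], [1,2,4], [1,3,4], [2,3,4]
  3-simplices (5): [0,1,2,3], [0,1,2,4], [0,1,3,4], [0,2,3,4], [1,2,3,4]

giving chain groups C_0 ≅ Z^5, C_1 ≅ Z^10, C_2 ≅ Z^10, C_3 ≅ Z^5.

Boundary ∂_1: C_1 → C_0 is given by ∂[p,q] = [q] − [p]. For instance
  ∂[0,3] = [3] − [0].
The 5×10 boundary matrix has rank 4 and Smith normal form diag(1,1,1,1).

The boundary map ∂_2: C_2 → C_1 sends each 2-simplex [p,q,r] to [q,r] − [p,r] + [p,q]. For instance
  ∂[1,2,3] = [2,3] − [1,3] + [1,2],
  ∂[0,3,4] = [3,4] − [0,4] + [0,3].
The resulting 10×10 matrix has rank 6, and its Smith normal form has invariant factors (1,1,1,1,1,1).

Boundary ∂_3: C_3 → C_2 sends each 3-simplex σ to the alternating sum Σ_i (−1)^i (σ with its i-th vertex removed). For instance
  ∂[0,1,2,3] = [1,2,3] − [0,2,3] + [0,1,3] − [0,1,2],
  ∂[0,1,2,4] = [1,2,4] − [0,2,4] + [0,1,4] − [0,1,2].
The resulting 10×5 matrix has rank 4, and its Smith normal form has invariant factors (1,1,1,1).

From H_k ≅ ker(∂_k) / im(∂_{k+1}) we obtain:

  H_0: rank C_0 − rank ∂_1 = 5 − 4 = 1, and the invariant factors of ∂_1 are all 1, so H_0 ≅ Z.

H_0 ≅ Z.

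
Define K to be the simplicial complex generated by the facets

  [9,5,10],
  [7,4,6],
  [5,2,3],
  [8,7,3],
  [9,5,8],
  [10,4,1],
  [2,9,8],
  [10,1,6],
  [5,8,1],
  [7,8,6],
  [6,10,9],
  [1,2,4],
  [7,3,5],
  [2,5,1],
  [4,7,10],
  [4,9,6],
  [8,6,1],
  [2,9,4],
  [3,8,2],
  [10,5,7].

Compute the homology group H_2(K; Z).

H_2 = 0.

Order the vertices as 1 < 2 < 3 < 4 < 5 < 6 < 7 < 8 < 9 < 10. Listing each simplex with vertices in this order, K has dimension 2 with simplices:

  0-simplices (10): [1], [2], [3], [4], [5], [6], [7], [8], [9], [10]
  1-simplices (30): (30 of them)
  2-simplices (20): (20 of them)

Hence C_0 ≅ Z^10, C_1 ≅ Z^30, C_2 ≅ Z^20.

Boundary ∂_1: C_1 → C_0 is given by ∂[p,q] = [q] − [p]. For instance
  ∂[7,10] = [10] − [7].
As a 10×30 matrix over Z this has rank 9, with invariant factors (1,1,1,1,1,1,1,1,1).

The boundary map ∂_2: C_2 → C_1 sends each 2-simplex [p,q,r] to [q,r] − [p,r] + [p,q]. For instance
  ∂[3,5,7] = [5,7] − [3,7] + [3,5],
  ∂[2,3,5] = [3,5] − [2,5] + [2,3].
The resulting 30×20 matrix has rank 20, and its Smith normal form has invariant factors (1,1,1,1,1,1,1,1,1,1,1,1,1,1,1,1,1,1,1,2).

Now H_k = ker ∂_k / im ∂_{k+1}, so:

  H_2: rank ker ∂_2 − rank ∂_3 = (20 − 20) − 0 = 0, and there is no ∂_3, so H_2 = 0.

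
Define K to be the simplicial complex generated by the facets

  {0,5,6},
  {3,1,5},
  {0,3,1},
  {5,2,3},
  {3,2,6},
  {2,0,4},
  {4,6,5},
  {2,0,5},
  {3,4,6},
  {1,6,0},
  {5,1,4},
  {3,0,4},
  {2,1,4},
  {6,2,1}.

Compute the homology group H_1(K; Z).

Order the vertices as 0 < 1 < 2 < 3 < 4 < 5 < 6. Listing each simplex with vertices in this order, K has dimension 2 with simplices:

  0-simplices (7): [0], [1], [2], [3], [4], [5], [6]
  1-simplices (21): [0,1], [0,2], [0,3], [0,4], [0,5], [0,6], [1,2], [1,3], [1,4], [1,5], [1,6], [2,3], [2,4], [2,5], [2,6], [3,4], [3,5], [3,6], [4,5], [4,6], [5,6]
  2-simplices (14): [0,1,3], [0,1,6], [0,2,4], [0,2,5], [0,3,4], [0,5,6], [1,2,4], [1,2,6], [1,3,5], [1,4,5], [2,3,5], [2,3,6], [3,4,6], [4,5,6]

so the chain groups are C_0 ≅ Z^7, C_1 ≅ Z^21, C_2 ≅ Z^14.

∂_1: C_1 → C_0 maps an edge to its endpoints' difference, ∂[p,q] = q − p. For instance
  ∂[0,4] = [4] − [0].
The resulting 7×21 matrix has rank 6, and its Smith normal form has invariant factors (1,1,1,1,1,1).

The boundary map ∂_2: C_2 → C_1 acts by ∂[p,q,r] = [q,r] − [p,r] + [p,q]. For instance
  ∂[0,1,3] = [1,3] − [0,3] + [0,1],
  ∂[0,2,4] = [2,4] − [0,4] + [0,2].
The resulting 21×14 matrix has rank 13, and its Smith normal form has invariant factors (1,1,1,1,1,1,1,1,1,1,1,1,1).

From H_k ≅ ker(∂_k) / im(∂_{k+1}) we obtain:

  H_1: rank ker ∂_1 − rank ∂_2 = (21 − 6) − 13 = 2, and the invariant factors of ∂_2 are all 1, so H_1 = Z^2.

H_1 ≅ Z^2.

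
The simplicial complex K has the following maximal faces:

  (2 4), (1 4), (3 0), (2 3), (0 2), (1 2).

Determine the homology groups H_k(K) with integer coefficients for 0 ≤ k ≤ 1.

Order the vertices as 0 < 1 < 2 < 3 < 4. Listing each simplex with vertices in this order, K has dimension 1 with simplices:

  0-simplices (5): [0], [1], [2], [3], [4]
  1-simplices (6): [0,2], [0,3], [1,2], [1,4], [2,3], [2,4]

so the chain groups are C_0 ≅ Z^5, C_1 ≅ Z^6.

∂_1: C_1 → C_0 sends each edge [p,q] (with p < q) to q − p. For instance
  ∂[0,3] = [3] − [0].
The resulting 5×6 matrix has rank 4, and its Smith normal form has invariant factors (1,1,1,1).

Computing H_k = (kernel of ∂_k) / (image of ∂_{k+1}):

  H_0: rank C_0 − rank ∂_1 = 5 − 4 = 1, and the invariant factors of ∂_1 are all 1, so H_0 = Z.
  H_1: rank ker ∂_1 − rank ∂_2 = (6 − 4) − 0 = 2, and there is no ∂_2, so H_1 = Z^2.

As a check, the Euler characteristic is 5 − 6 = -1, which agrees with 1 − 2 = -1.

H_0 = Z,  H_1 = Z^2.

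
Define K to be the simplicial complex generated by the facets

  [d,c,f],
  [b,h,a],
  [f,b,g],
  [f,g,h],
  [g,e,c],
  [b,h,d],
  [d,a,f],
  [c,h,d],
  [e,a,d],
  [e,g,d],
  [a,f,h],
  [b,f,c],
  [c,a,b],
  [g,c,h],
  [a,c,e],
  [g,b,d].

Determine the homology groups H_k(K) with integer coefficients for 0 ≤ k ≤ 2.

Take the total order a < b < c < d < e < f < g < h on the vertex set. Then K (dimension 2) consists of the simplices:

  0-simplices (8): a, b, c, d, e, f, g, h
  1-simplices (24): ab, ac, ad, ae, af, ah, bc, bd, bf, bg, bh, cd, ce, cf, cg, ch, de, df, dg, dh, eg, fg, fh, gh
  2-simplices (16): abc, abh, ace, ade, adf, afh, bcf, bdg, bdh, bfg, cdf, cdh, ceg, cgh, deg, fgh

giving chain groups C_0 ≅ Z^8, C_1 ≅ Z^24, C_2 ≅ Z^16.

The boundary map ∂_1: C_1 → C_0 is given by ∂[p,q] = [q] − [p].
The resulting 8×24 matrix has rank 7, and its Smith normal form has invariant factors (1,1,1,1,1,1,1).

∂_2: C_2 → C_1 acts by ∂[p,q,r] = [q,r] − [p,r] + [p,q]. For instance
  ∂bcf = cf − bf + bc,
  ∂deg = eg − dg + de.
The resulting 24×16 matrix has rank 15, and its Smith normal form has invariant factors (1,1,1,1,1,1,1,1,1,1,1,1,1,1,1).

Computing H_k = (kernel of ∂_k) / (image of ∂_{k+1}):

  H_0: rank C_0 − rank ∂_1 = 8 − 7 = 1, and the invariant factors of ∂_1 are all 1, so H_0 ≅ Z.
  H_1: rank ker ∂_1 − rank ∂_2 = (24 − 7) − 15 = 2, and the invariant factors of ∂_2 are all 1, so H_1 ≅ Z^2.
  H_2: rank ker ∂_2 − rank ∂_3 = (16 − 15) − 0 = 1, and there is no ∂_3, so H_2 ≅ Z.

(K is a triangulation of the torus T^2.)

H_0 ≅ Z,  H_1 ≅ Z^2,  H_2 ≅ Z.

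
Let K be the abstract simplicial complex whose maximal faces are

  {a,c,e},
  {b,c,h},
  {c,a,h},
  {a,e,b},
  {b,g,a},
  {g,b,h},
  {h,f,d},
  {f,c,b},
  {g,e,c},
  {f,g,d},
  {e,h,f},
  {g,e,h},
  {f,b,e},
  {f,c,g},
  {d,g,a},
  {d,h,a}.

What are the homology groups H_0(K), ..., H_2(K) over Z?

H_0 = Z,  H_1 = Z^2,  H_2 = Z.

Order the vertices as a < b < c < d < e < f < g < h. Listing each simplex with vertices in this order, K has dimension 2 with simplices:

  0-simplices (8): a, b, c, d, e, f, g, h
  1-simplices (24): ab, ac, ad, ae, ag, ah, bc, be, bf, bg, bh, ce, cf, cg, ch, df, dg, dh, ef, eg, eh, fg, fh, gh
  2-simplices (16): abe, abg, ace, ach, adg, adh, bcf, bch, bef, bgh, ceg, cfg, dfg, dfh, efh, egh

Hence C_0 ≅ Z^8, C_1 ≅ Z^24, C_2 ≅ Z^16.

∂_1: C_1 → C_0 maps an edge to its endpoints' difference, ∂[p,q] = q − p. For instance
  ∂eg = g − e.
The resulting 8×24 matrix has rank 7, and its Smith normal form has invariant factors (1,1,1,1,1,1,1).

Boundary ∂_2: C_2 → C_1 sends each 2-simplex [p,q,r] to [q,r] − [p,r] + [p,q]. For instance
  ∂bcf = cf − bf + bc,
  ∂dfg = fg − dg + df.
As a 24×16 matrix over Z this has rank 15, with invariant factors (1,1,1,1,1,1,1,1,1,1,1,1,1,1,1).

Reading off H_k = ker ∂_k / im ∂_{k+1}:

  H_0: rank C_0 − rank ∂_1 = 8 − 7 = 1, and the invariant factors of ∂_1 are all 1, so H_0 ≅ Z.
  H_1: rank ker ∂_1 − rank ∂_2 = (24 − 7) − 15 = 2, and the invariant factors of ∂_2 are all 1, so H_1 ≅ Z^2.
  H_2: rank ker ∂_2 − rank ∂_3 = (16 − 15) − 0 = 1, and there is no ∂_3, so H_2 ≅ Z.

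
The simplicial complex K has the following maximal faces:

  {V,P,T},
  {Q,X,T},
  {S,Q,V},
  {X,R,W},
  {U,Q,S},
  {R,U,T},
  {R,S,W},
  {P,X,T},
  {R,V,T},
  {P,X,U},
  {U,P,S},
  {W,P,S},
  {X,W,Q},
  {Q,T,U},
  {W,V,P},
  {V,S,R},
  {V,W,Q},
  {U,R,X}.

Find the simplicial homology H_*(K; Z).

Order the vertices as P < Q < R < S < T < U < V < W < X. Listing each simplex with vertices in this order, K has dimension 2 with simplices:

  0-simplices (9): P, Q, R, S, T, U, V, W, X
  1-simplices (27): PS, PT, PU, PV, PW, PX, QS, QT, QU, QV, QW, QX, RS, RT, RU, RV, RW, RX, SU, SV, SW, TU, TV, TX, UX, VW, WX
  2-simplices (18): PSU, PSW, PTV, PTX, PUX, PVW, QSU, QSV, QTU, QTX, QVW, QWX, RSV, RSW, RTU, RTV, RUX, RWX

so the chain groups are C_0 ≅ Z^9, C_1 ≅ Z^27, C_2 ≅ Z^18.

Boundary ∂_1: C_1 → C_0 is given by ∂[p,q] = [q] − [p].
The 9×27 boundary matrix has rank 8 and Smith normal form diag(1,1,1,1,1,1,1,1).

∂_2: C_2 → C_1 acts by ∂[p,q,r] = [q,r] − [p,r] + [p,q]. For instance
  ∂QVW = VW − QW + QV,
  ∂RSW = SW − RW + RS.
This gives a 27×18 integer matrix of rank 18; reducing to Smith normal form yields diagonal entries (1,1,1,1,1,1,1,1,1,1,1,1,1,1,1,1,1,2).

Now H_k = ker ∂_k / im ∂_{k+1}, so:

  H_0: rank C_0 − rank ∂_1 = 9 − 8 = 1, and the invariant factors of ∂_1 are all 1, so H_0 = Z.
  H_1: rank ker ∂_1 − rank ∂_2 = (27 − 8) − 18 = 1, and ∂_2 has invariant factor 2 > 1, so H_1 = Z ⊕ Z/2Z.
  H_2: rank ker ∂_2 − rank ∂_3 = (18 − 18) − 0 = 0, and there is no ∂_3, so H_2 = 0.

H_0 ≅ Z,  H_1 ≅ Z ⊕ Z/2Z,  H_2 = 0.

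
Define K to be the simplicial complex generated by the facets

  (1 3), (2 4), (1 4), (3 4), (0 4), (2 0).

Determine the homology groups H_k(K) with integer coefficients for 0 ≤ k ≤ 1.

H_0 = Z,  H_1 = Z^2.

Fix the vertex order 0 < 1 < 2 < 3 < 4 and write every simplex with vertices in increasing order. Then dim K = 1 and the simplices of K are:

  0-simplices (5): [0], [1], [2], [3], [4]
  1-simplices (6): [0,2], [0,4], [1,3], [1,4], [2,4], [3,4]

Hence C_0 ≅ Z^5, C_1 ≅ Z^6.

Boundary ∂_1: C_1 → C_0 sends each edge [p,q] (with p < q) to q − p.
This gives a 5×6 integer matrix of rank 4; reducing to Smith normal form yields diagonal entries (1,1,1,1).

Reading off H_k = ker ∂_k / im ∂_{k+1}:

  H_0: rank C_0 − rank ∂_1 = 5 − 4 = 1, and the invariant factors of ∂_1 are all 1, so H_0 ≅ Z.
  H_1: rank ker ∂_1 − rank ∂_2 = (6 − 4) − 0 = 2, and there is no ∂_2, so H_1 ≅ Z^2.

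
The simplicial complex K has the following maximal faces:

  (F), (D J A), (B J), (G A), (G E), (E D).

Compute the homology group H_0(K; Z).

We work with the vertex ordering A < B < D < E < F < G < J. The simplices of K, each written with vertices in increasing order, are:

  0-simplices (7): A, B, D, E, F, G, J
  1-simplices (7): AD, AG, AJ, BJ, DE, DJ, EG
  2-simplices (1): ADJ

giving chain groups C_0 ≅ Z^7, C_1 ≅ Z^7, C_2 ≅ Z^1.

∂_1: C_1 → C_0 maps an edge to its endpoints' difference, ∂[p,q] = q − p.
The resulting 7×7 matrix has rank 5, and its Smith normal form has invariant factors (1,1,1,1,1).

∂_2: C_2 → C_1 sends each 2-simplex [p,q,r] to [q,r] − [p,r] + [p,q]. For instance
  ∂ADJ = DJ − AJ + AD.
The resulting 7×1 matrix has rank 1, and its Smith normal form has invariant factors (1).

From H_k ≅ ker(∂_k) / im(∂_{k+1}) we obtain:

  H_0: rank C_0 − rank ∂_1 = 7 − 5 = 2, and the invariant factors of ∂_1 are all 1, so H_0 = Z^2.

H_0 ≅ Z^2.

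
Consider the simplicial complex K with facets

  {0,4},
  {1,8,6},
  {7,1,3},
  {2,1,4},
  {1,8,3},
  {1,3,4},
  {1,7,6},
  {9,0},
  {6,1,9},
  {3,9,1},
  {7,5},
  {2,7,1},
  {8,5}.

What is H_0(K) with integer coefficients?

Order the vertices as 0 < 1 < 2 < 3 < 4 < 5 < 6 < 7 < 8 < 9. Listing each simplex with vertices in this order, K has dimension 2 with simplices:

  0-simplices (10): [0], [1], [2], [3], [4], [5], [6], [7], [8], [9]
  1-simplices (20): [0,4], [0,9], [1,2], [1,3], [1,4], [1,6], [1,7], [1,8], [1,9], [2,4], [2,7], [3,4], [3,7], [3,8], [3,9], [5,7], [5,8], [6,7], [6,8], [6,9]
  2-simplices (9): [1,2,4], [1,2,7], [1,3,4], [1,3,7], [1,3,8], [1,3,9], [1,6,7], [1,6,8], [1,6,9]

giving chain groups C_0 ≅ Z^10, C_1 ≅ Z^20, C_2 ≅ Z^9.

∂_1: C_1 → C_0 maps an edge to its endpoints' difference, ∂[p,q] = q − p. For instance
  ∂[1,2] = [2] − [1].
As a 10×20 matrix over Z this has rank 9, with invariant factors (1,1,1,1,1,1,1,1,1).

The boundary map ∂_2: C_2 → C_1 acts by ∂[p,q,r] = [q,r] − [p,r] + [p,q]. For instance
  ∂[1,6,9] = [6,9] − [1,9] + [1,6],
  ∂[1,3,9] = [3,9] − [1,9] + [1,3].
As a 20×9 matrix over Z this has rank 9, with invariant factors (1,1,1,1,1,1,1,1,1).

Reading off H_k = ker ∂_k / im ∂_{k+1}:

  H_0: rank C_0 − rank ∂_1 = 10 − 9 = 1, and the invariant factors of ∂_1 are all 1, so H_0 ≅ Z.

H_0 ≅ Z.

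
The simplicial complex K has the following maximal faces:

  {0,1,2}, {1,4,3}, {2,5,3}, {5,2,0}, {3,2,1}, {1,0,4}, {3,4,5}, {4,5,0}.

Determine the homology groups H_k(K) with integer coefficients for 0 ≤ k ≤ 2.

H_0 = Z,  H_1 = 0,  H_2 = Z.

Fix the vertex order 0 < 1 < 2 < 3 < 4 < 5 and write every simplex with vertices in increasing order. Then dim K = 2 and the simplices of K are:

  0-simplices (6): [0], [1], [2], [3], [4], [5]
  1-simplices (12): [0,1], [0,2], [0,4], [0,5], [1,2], [1,3], [1,4], [2,3], [2,5], [3,4], [3,5], [4,5]
  2-simplices (8): [0,1,2], [0,1,4], [0,2,5], [0,4,5], [1,2,3], [1,3,4], [2,3,5], [3,4,5]

so the chain groups are C_0 ≅ Z^6, C_1 ≅ Z^12, C_2 ≅ Z^8.

The boundary map ∂_1: C_1 → C_0 maps an edge to its endpoints' difference, ∂[p,q] = q − p. For instance
  ∂[1,4] = [4] − [1].
The 6×12 boundary matrix has rank 5 and Smith normal form diag(1,1,1,1,1).

Boundary ∂_2: C_2 → C_1 maps a triangle to the signed sum of its edges. For instance
  ∂[0,4,5] = [4,5] − [0,5] + [0,4],
  ∂[0,2,5] = [2,5] − [0,5] + [0,2].
This gives a 12×8 integer matrix of rank 7; reducing to Smith normal form yields diagonal entries (1,1,1,1,1,1,1).

Now H_k = ker ∂_k / im ∂_{k+1}, so:

  H_0: rank C_0 − rank ∂_1 = 6 − 5 = 1, and the invariant factors of ∂_1 are all 1, so H_0 = Z.
  H_1: rank ker ∂_1 − rank ∂_2 = (12 − 5) − 7 = 0, and the invariant factors of ∂_2 are all 1, so H_1 = 0.
  H_2: rank ker ∂_2 − rank ∂_3 = (8 − 7) − 0 = 1, and there is no ∂_3, so H_2 = Z.

As a check, the Euler characteristic is 6 − 12 + 8 = 2, which agrees with 1 − 0 + 1 = 2.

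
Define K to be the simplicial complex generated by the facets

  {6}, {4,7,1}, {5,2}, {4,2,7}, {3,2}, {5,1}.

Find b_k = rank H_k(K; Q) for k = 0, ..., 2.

b_0 = 2, b_1 = 1, b_2 = 0.

We work with the vertex ordering 1 < 2 < 3 < 4 < 5 < 6 < 7. The simplices of K, each written with vertices in increasing order, are:

  0-simplices (7): [1], [2], [3], [4], [5], [6], [7]
  1-simplices (8): [1,4], [1,5], [1,7], [2,3], [2,4], [2,5], [2,7], [4,7]
  2-simplices (2): [1,4,7], [2,4,7]

so the chain groups are C_0 ≅ Z^7, C_1 ≅ Z^8, C_2 ≅ Z^2.

Boundary ∂_1: C_1 → C_0 maps an edge to its endpoints' difference, ∂[p,q] = q − p.
The 7×8 boundary matrix has rank 5 and Smith normal form diag(1,1,1,1,1).

The boundary map ∂_2: C_2 → C_1 sends each 2-simplex [p,q,r] to [q,r] − [p,r] + [p,q]. For instance
  ∂[1,4,7] = [4,7] − [1,7] + [1,4],
  ∂[2,4,7] = [4,7] − [2,7] + [2,4].
The resulting 8×2 matrix has rank 2, and its Smith normal form has invariant factors (1,1).

Reading off H_k = ker ∂_k / im ∂_{k+1}:

  H_0: rank C_0 − rank ∂_1 = 7 − 5 = 2, and the invariant factors of ∂_1 are all 1, so H_0 ≅ Z^2.
  H_1: rank ker ∂_1 − rank ∂_2 = (8 − 5) − 2 = 1, and the invariant factors of ∂_2 are all 1, so H_1 ≅ Z.
  H_2: rank ker ∂_2 − rank ∂_3 = (2 − 2) − 0 = 0, and there is no ∂_3, so H_2 ≅ 0.

Hence the Betti numbers are b_0 = 2, b_1 = 1, b_2 = 0.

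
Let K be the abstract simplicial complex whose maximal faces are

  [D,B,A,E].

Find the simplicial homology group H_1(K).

H_1 = 0.

We work with the vertex ordering A < B < D < E. The simplices of K, each written with vertices in increasing order, are:

  0-simplices (4): A, B, D, E
  1-simplices (6): AB, AD, AE, BD, BE, DE
  2-simplices (4): ABD, ABE, ADE, BDE
  3-simplices (1): ABDE

so the chain groups are C_0 ≅ Z^4, C_1 ≅ Z^6, C_2 ≅ Z^4, C_3 ≅ Z^1.

∂_1: C_1 → C_0 is given by ∂[p,q] = [q] − [p].
As a 4×6 matrix over Z this has rank 3, with invariant factors (1,1,1).

Boundary ∂_2: C_2 → C_1 acts by ∂[p,q,r] = [q,r] − [p,r] + [p,q]. For instance
  ∂ADE = DE − AE + AD,
  ∂ABD = BD − AD + AB.
This gives a 6×4 integer matrix of rank 3; reducing to Smith normal form yields diagonal entries (1,1,1).

∂_3: C_3 → C_2 sends each 3-simplex σ to the alternating sum Σ_i (−1)^i (σ with its i-th vertex removed). For instance
  ∂ABDE = BDE − ADE + ABE − ABD.
The resulting 4×1 matrix has rank 1, and its Smith normal form has invariant factors (1).

From H_k ≅ ker(∂_k) / im(∂_{k+1}) we obtain:

  H_1: rank ker ∂_1 − rank ∂_2 = (6 − 3) − 3 = 0, and the invariant factors of ∂_2 are all 1, so H_1 = 0.

(K is a triangulation of the 3-simplex.)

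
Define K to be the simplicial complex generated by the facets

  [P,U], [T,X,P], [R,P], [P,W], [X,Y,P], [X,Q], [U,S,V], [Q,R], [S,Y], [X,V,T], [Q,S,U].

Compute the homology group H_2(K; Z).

K has 10 vertices, 18 edges, 5 triangles.
rank ∂_2 = 5, rank ∂_3 = 0 ⇒ b_2 = 5 − 5 − 0 = 0. So H_2 = 0.

H_2 ≅ 0.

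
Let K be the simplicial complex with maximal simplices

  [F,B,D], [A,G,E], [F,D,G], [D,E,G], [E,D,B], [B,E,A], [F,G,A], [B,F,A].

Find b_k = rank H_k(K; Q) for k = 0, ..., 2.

b_0 = 1, b_1 = 0, b_2 = 1.

Fix the vertex order A < B < D < E < F < G and write every simplex with vertices in increasing order. Then dim K = 2 and the simplices of K are:

  0-simplices (6): A, B, D, E, F, G
  1-simplices (12): AB, AE, AF, AG, BD, BE, BF, DE, DF, DG, EG, FG
  2-simplices (8): ABE, ABF, AEG, AFG, BDE, BDF, DEG, DFG

giving chain groups C_0 ≅ Z^6, C_1 ≅ Z^12, C_2 ≅ Z^8.

The boundary map ∂_1: C_1 → C_0 is given by ∂[p,q] = [q] − [p]. For instance
  ∂BF = F − B.
This gives a 6×12 integer matrix of rank 5; reducing to Smith normal form yields diagonal entries (1,1,1,1,1).

∂_2: C_2 → C_1 acts by ∂[p,q,r] = [q,r] − [p,r] + [p,q]. For instance
  ∂ABF = BF − AF + AB,
  ∂BDE = DE − BE + BD.
This gives a 12×8 integer matrix of rank 7; reducing to Smith normal form yields diagonal entries (1,1,1,1,1,1,1).

From H_k ≅ ker(∂_k) / im(∂_{k+1}) we obtain:

  H_0: rank C_0 − rank ∂_1 = 6 − 5 = 1, and the invariant factors of ∂_1 are all 1, so H_0 = Z.
  H_1: rank ker ∂_1 − rank ∂_2 = (12 − 5) − 7 = 0, and the invariant factors of ∂_2 are all 1, so H_1 = 0.
  H_2: rank ker ∂_2 − rank ∂_3 = (8 − 7) − 0 = 1, and there is no ∂_3, so H_2 = Z.

As a check, the Euler characteristic is 6 − 12 + 8 = 2, which agrees with 1 − 0 + 1 = 2.

Hence the Betti numbers are b_0 = 1, b_1 = 0, b_2 = 1.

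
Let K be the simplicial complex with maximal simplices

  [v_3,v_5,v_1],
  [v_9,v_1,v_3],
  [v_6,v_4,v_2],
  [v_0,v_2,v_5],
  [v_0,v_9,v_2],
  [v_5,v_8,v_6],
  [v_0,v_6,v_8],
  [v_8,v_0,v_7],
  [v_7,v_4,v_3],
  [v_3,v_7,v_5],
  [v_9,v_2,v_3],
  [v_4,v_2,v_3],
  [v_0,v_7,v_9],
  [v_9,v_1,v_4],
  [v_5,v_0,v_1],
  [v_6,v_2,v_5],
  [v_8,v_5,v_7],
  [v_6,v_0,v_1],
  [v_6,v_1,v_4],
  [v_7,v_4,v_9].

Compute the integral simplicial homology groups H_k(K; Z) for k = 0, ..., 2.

Fix the vertex order v_0 < v_1 < v_2 < v_3 < v_4 < v_5 < v_6 < v_7 < v_8 < v_9 and write every simplex with vertices in increasing order. Then dim K = 2 and the simplices of K are:

  0-simplices (10): [v_0], [v_1], [v_2], [v_3], [v_4], [v_5], [v_6], [v_7], [v_8], [v_9]
  1-simplices (30): (30 of them)
  2-simplices (20): (20 of them)

Hence C_0 ≅ Z^10, C_1 ≅ Z^30, C_2 ≅ Z^20.

∂_1: C_1 → C_0 is given by ∂[p,q] = [q] − [p].
As a 10×30 matrix over Z this has rank 9, with invariant factors (1,1,1,1,1,1,1,1,1).

∂_2: C_2 → C_1 maps a triangle to the signed sum of its edges. For instance
  ∂[v_2,v_3,v_9] = [v_3,v_9] − [v_2,v_9] + [v_2,v_3],
  ∂[v_0,v_2,v_5] = [v_2,v_5] − [v_0,v_5] + [v_0,v_2].
This gives a 30×20 integer matrix of rank 20; reducing to Smith normal form yields diagonal entries (1,1,1,1,1,1,1,1,1,1,1,1,1,1,1,1,1,1,1,2).

Reading off H_k = ker ∂_k / im ∂_{k+1}:

  H_0: rank C_0 − rank ∂_1 = 10 − 9 = 1, and the invariant factors of ∂_1 are all 1, so H_0 = Z.
  H_1: rank ker ∂_1 − rank ∂_2 = (30 − 9) − 20 = 1, and ∂_2 has invariant factor 2 > 1, so H_1 = Z × Z/2.
  H_2: rank ker ∂_2 − rank ∂_3 = (20 − 20) − 0 = 0, and there is no ∂_3, so H_2 = 0.

H_0 = Z,  H_1 = Z × Z/2,  H_2 = 0.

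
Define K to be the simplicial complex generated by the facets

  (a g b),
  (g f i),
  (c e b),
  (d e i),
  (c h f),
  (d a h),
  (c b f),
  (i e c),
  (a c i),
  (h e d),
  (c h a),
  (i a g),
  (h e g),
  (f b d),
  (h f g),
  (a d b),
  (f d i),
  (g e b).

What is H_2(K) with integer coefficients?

Fix the vertex order a < b < c < d < e < f < g < h < i and write every simplex with vertices in increasing order. Then dim K = 2 and the simplices of K are:

  0-simplices (9): a, b, c, d, e, f, g, h, i
  1-simplices (27): ab, ac, ad, ag, ah, ai, bc, bd, be, bf, bg, ce, cf, ch, ci, de, df, dh, di, eg, eh, ei, fg, fh, fi, gh, gi
  2-simplices (18): abd, abg, ach, aci, adh, agi, bce, bcf, bdf, beg, cei, cfh, deh, dei, dfi, egh, fgh, fgi

Hence C_0 ≅ Z^9, C_1 ≅ Z^27, C_2 ≅ Z^18.

Boundary ∂_1: C_1 → C_0 sends each edge [p,q] (with p < q) to q − p. For instance
  ∂di = i − d.
The resulting 9×27 matrix has rank 8, and its Smith normal form has invariant factors (1,1,1,1,1,1,1,1).

The boundary map ∂_2: C_2 → C_1 acts by ∂[p,q,r] = [q,r] − [p,r] + [p,q]. For instance
  ∂fgi = gi − fi + fg,
  ∂beg = eg − bg + be.
As a 27×18 matrix over Z this has rank 17, with invariant factors (1,1,1,1,1,1,1,1,1,1,1,1,1,1,1,1,1).

Now H_k = ker ∂_k / im ∂_{k+1}, so:

  H_2: rank ker ∂_2 − rank ∂_3 = (18 − 17) − 0 = 1, and there is no ∂_3, so H_2 ≅ Z.

H_2 = Z.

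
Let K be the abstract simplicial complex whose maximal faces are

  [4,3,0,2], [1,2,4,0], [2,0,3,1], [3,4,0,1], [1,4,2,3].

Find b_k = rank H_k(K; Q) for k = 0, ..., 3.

b_0 = 1, b_1 = 0, b_2 = 0, b_3 = 1.

K has 5 vertices, 10 edges, 10 triangles, 5 3-simplices.
rank ∂_0 = 0, rank ∂_1 = 4 ⇒ b_0 = 5 − 0 − 4 = 1; all invariant factors of ∂_1 are 1 so no torsion. So H_0 = Z.
rank ∂_1 = 4, rank ∂_2 = 6 ⇒ b_1 = 10 − 4 − 6 = 0; all invariant factors of ∂_2 are 1 so no torsion. So H_1 = 0.
rank ∂_2 = 6, rank ∂_3 = 4 ⇒ b_2 = 10 − 6 − 4 = 0; all invariant factors of ∂_3 are 1 so no torsion. So H_2 = 0.
rank ∂_3 = 4, rank ∂_4 = 0 ⇒ b_3 = 5 − 4 − 0 = 1. So H_3 = Z.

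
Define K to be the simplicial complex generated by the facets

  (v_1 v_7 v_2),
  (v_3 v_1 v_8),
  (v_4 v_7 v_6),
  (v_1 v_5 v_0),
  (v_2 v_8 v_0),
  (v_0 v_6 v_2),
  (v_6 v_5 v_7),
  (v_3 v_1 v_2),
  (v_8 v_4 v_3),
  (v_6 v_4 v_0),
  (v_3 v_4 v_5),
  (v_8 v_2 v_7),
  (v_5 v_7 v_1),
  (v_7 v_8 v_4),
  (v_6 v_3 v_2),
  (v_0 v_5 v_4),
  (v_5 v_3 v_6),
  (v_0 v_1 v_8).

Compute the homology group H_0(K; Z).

H_0 = Z.

Take the total order v_0 < v_1 < v_2 < v_3 < v_4 < v_5 < v_6 < v_7 < v_8 on the vertex set. Then K (dimension 2) consists of the simplices:

  0-simplices (9): [v_0], [v_1], [v_2], [v_3], [v_4], [v_5], [v_6], [v_7], [v_8]
  1-simplices (27): (27 of them)
  2-simplices (18): (18 of them)

Hence C_0 ≅ Z^9, C_1 ≅ Z^27, C_2 ≅ Z^18.

Boundary ∂_1: C_1 → C_0 maps an edge to its endpoints' difference, ∂[p,q] = q − p.
The resulting 9×27 matrix has rank 8, and its Smith normal form has invariant factors (1,1,1,1,1,1,1,1).

∂_2: C_2 → C_1 acts by ∂[p,q,r] = [q,r] − [p,r] + [p,q]. For instance
  ∂[v_2,v_7,v_8] = [v_7,v_8] − [v_2,v_8] + [v_2,v_7],
  ∂[v_0,v_1,v_5] = [v_1,v_5] − [v_0,v_5] + [v_0,v_1].
This gives a 27×18 integer matrix of rank 18; reducing to Smith normal form yields diagonal entries (1,1,1,1,1,1,1,1,1,1,1,1,1,1,1,1,1,2).

Reading off H_k = ker ∂_k / im ∂_{k+1}:

  H_0: rank C_0 − rank ∂_1 = 9 − 8 = 1, and the invariant factors of ∂_1 are all 1, so H_0 ≅ Z.

(K is a triangulation of the Klein bottle.)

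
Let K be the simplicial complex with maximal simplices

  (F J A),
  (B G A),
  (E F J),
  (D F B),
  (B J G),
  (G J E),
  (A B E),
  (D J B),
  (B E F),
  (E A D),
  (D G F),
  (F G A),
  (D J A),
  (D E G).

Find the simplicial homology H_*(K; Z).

H_0 = Z,  H_1 = Z^2,  H_2 = Z.

K has 7 vertices, 21 edges, 14 triangles.
rank ∂_0 = 0, rank ∂_1 = 6 ⇒ b_0 = 7 − 0 − 6 = 1; all invariant factors of ∂_1 are 1 so no torsion. So H_0 ≅ Z.
rank ∂_1 = 6, rank ∂_2 = 13 ⇒ b_1 = 21 − 6 − 13 = 2; all invariant factors of ∂_2 are 1 so no torsion. So H_1 ≅ Z^2.
rank ∂_2 = 13, rank ∂_3 = 0 ⇒ b_2 = 14 − 13 − 0 = 1. So H_2 ≅ Z.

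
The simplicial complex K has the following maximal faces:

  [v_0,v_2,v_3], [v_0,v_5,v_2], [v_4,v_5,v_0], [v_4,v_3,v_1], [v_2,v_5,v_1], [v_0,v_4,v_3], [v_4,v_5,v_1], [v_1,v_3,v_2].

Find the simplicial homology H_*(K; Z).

H_0 = Z,  H_1 = 0,  H_2 = Z.

Take the total order v_0 < v_1 < v_2 < v_3 < v_4 < v_5 on the vertex set. Then K (dimension 2) consists of the simplices:

  0-simplices (6): [v_0], [v_1], [v_2], [v_3], [v_4], [v_5]
  1-simplices (12): [v_0,v_2], [v_0,v_3], [v_0,v_4], [v_0,v_5], [v_1,v_2], [v_1,v_3], [v_1,v_4], [v_1,v_5], [v_2,v_3], [v_2,v_5], [v_3,v_4], [v_4,v_5]
  2-simplices (8): [v_0,v_2,v_3], [v_0,v_2,v_5], [v_0,v_3,v_4], [v_0,v_4,v_5], [v_1,v_2,v_3], [v_1,v_2,v_5], [v_1,v_3,v_4], [v_1,v_4,v_5]

so the chain groups are C_0 ≅ Z^6, C_1 ≅ Z^12, C_2 ≅ Z^8.

∂_1: C_1 → C_0 is given by ∂[p,q] = [q] − [p].
The 6×12 boundary matrix has rank 5 and Smith normal form diag(1,1,1,1,1).

The boundary map ∂_2: C_2 → C_1 acts by ∂[p,q,r] = [q,r] − [p,r] + [p,q]. For instance
  ∂[v_0,v_2,v_3] = [v_2,v_3] − [v_0,v_3] + [v_0,v_2],
  ∂[v_1,v_2,v_3] = [v_2,v_3] − [v_1,v_3] + [v_1,v_2].
The resulting 12×8 matrix has rank 7, and its Smith normal form has invariant factors (1,1,1,1,1,1,1).

Reading off H_k = ker ∂_k / im ∂_{k+1}:

  H_0: rank C_0 − rank ∂_1 = 6 − 5 = 1, and the invariant factors of ∂_1 are all 1, so H_0 = Z.
  H_1: rank ker ∂_1 − rank ∂_2 = (12 − 5) − 7 = 0, and the invariant factors of ∂_2 are all 1, so H_1 = 0.
  H_2: rank ker ∂_2 − rank ∂_3 = (8 − 7) − 0 = 1, and there is no ∂_3, so H_2 = Z.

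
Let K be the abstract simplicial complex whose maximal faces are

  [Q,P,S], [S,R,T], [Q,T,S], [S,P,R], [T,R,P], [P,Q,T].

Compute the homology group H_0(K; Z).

H_0 ≅ Z.

Order the vertices as P < Q < R < S < T. Listing each simplex with vertices in this order, K has dimension 2 with simplices:

  0-simplices (5): P, Q, R, S, T
  1-simplices (9): PQ, PR, PS, PT, QS, QT, RS, RT, ST
  2-simplices (6): PQS, PQT, PRS, PRT, QST, RST

so the chain groups are C_0 ≅ Z^5, C_1 ≅ Z^9, C_2 ≅ Z^6.

The boundary map ∂_1: C_1 → C_0 maps an edge to its endpoints' difference, ∂[p,q] = q − p. For instance
  ∂PT = T − P.
As a 5×9 matrix over Z this has rank 4, with invariant factors (1,1,1,1).

The boundary map ∂_2: C_2 → C_1 sends each 2-simplex [p,q,r] to [q,r] − [p,r] + [p,q]. For instance
  ∂PRS = RS − PS + PR,
  ∂RST = ST − RT + RS.
The resulting 9×6 matrix has rank 5, and its Smith normal form has invariant factors (1,1,1,1,1).

Now H_k = ker ∂_k / im ∂_{k+1}, so:

  H_0: rank C_0 − rank ∂_1 = 5 − 4 = 1, and the invariant factors of ∂_1 are all 1, so H_0 ≅ Z.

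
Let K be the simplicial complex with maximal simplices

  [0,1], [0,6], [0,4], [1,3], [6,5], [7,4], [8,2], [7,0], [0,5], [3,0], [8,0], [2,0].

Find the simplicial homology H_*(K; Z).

H_0 = Z,  H_1 = Z^4.

Order the vertices as 0 < 1 < 2 < 3 < 4 < 5 < 6 < 7 < 8. Listing each simplex with vertices in this order, K has dimension 1 with simplices:

  0-simplices (9): [0], [1], [2], [3], [4], [5], [6], [7], [8]
  1-simplices (12): [0,1], [0,2], [0,3], [0,4], [0,5], [0,6], [0,7], [0,8], [1,3], [2,8], [4,7], [5,6]

so the chain groups are C_0 ≅ Z^9, C_1 ≅ Z^12.

∂_1: C_1 → C_0 sends each edge [p,q] (with p < q) to q − p.
The 9×12 boundary matrix has rank 8 and Smith normal form diag(1,1,1,1,1,1,1,1).

Computing H_k = (kernel of ∂_k) / (image of ∂_{k+1}):

  H_0: rank C_0 − rank ∂_1 = 9 − 8 = 1, and the invariant factors of ∂_1 are all 1, so H_0 ≅ Z.
  H_1: rank ker ∂_1 − rank ∂_2 = (12 − 8) − 0 = 4, and there is no ∂_2, so H_1 ≅ Z^4.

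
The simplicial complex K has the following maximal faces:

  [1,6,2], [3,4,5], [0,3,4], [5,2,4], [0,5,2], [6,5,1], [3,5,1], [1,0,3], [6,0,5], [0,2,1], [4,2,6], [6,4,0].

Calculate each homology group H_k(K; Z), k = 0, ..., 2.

H_0 ≅ Z,  H_1 ≅ Z/2,  H_2 = 0.

K has 7 vertices, 18 edges, 12 triangles.
rank ∂_0 = 0, rank ∂_1 = 6 ⇒ b_0 = 7 − 0 − 6 = 1; all invariant factors of ∂_1 are 1 so no torsion. So H_0 = Z.
rank ∂_1 = 6, rank ∂_2 = 12 ⇒ b_1 = 18 − 6 − 12 = 0; ∂_2 has invariant factor(s) [2] giving torsion. So H_1 = Z/2.
rank ∂_2 = 12, rank ∂_3 = 0 ⇒ b_2 = 12 − 12 − 0 = 0. So H_2 = 0.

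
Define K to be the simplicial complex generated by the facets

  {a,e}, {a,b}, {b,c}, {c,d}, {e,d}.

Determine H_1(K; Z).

Take the total order a < b < c < d < e on the vertex set. Then K (dimension 1) consists of the simplices:

  0-simplices (5): a, b, c, d, e
  1-simplices (5): ab, ae, bc, cd, de

giving chain groups C_0 ≅ Z^5, C_1 ≅ Z^5.

The boundary map ∂_1: C_1 → C_0 maps an edge to its endpoints' difference, ∂[p,q] = q − p. For instance
  ∂bc = c − b.
As a 5×5 matrix over Z this has rank 4, with invariant factors (1,1,1,1).

Now H_k = ker ∂_k / im ∂_{k+1}, so:

  H_1: rank ker ∂_1 − rank ∂_2 = (5 − 4) − 0 = 1, and there is no ∂_2, so H_1 ≅ Z.

(K is a triangulation of the circle S^1.)

H_1 = Z.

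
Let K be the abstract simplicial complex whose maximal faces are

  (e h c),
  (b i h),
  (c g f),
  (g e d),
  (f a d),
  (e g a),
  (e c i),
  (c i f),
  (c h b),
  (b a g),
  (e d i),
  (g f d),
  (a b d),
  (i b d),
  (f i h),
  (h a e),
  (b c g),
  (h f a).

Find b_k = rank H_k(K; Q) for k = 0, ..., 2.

Order the vertices as a < b < c < d < e < f < g < h < i. Listing each simplex with vertices in this order, K has dimension 2 with simplices:

  0-simplices (9): a, b, c, d, e, f, g, h, i
  1-simplices (27): ab, ad, ae, af, ag, ah, bc, bd, bg, bh, bi, ce, cf, cg, ch, ci, de, df, dg, di, eg, eh, ei, fg, fh, fi, hi
  2-simplices (18): abd, abg, adf, aeg, aeh, afh, bcg, bch, bdi, bhi, ceh, cei, cfg, cfi, deg, dei, dfg, fhi

Hence C_0 ≅ Z^9, C_1 ≅ Z^27, C_2 ≅ Z^18.

∂_1: C_1 → C_0 maps an edge to its endpoints' difference, ∂[p,q] = q − p. For instance
  ∂ei = i − e.
The resulting 9×27 matrix has rank 8, and its Smith normal form has invariant factors (1,1,1,1,1,1,1,1).

∂_2: C_2 → C_1 maps a triangle to the signed sum of its edges. For instance
  ∂ceh = eh − ch + ce,
  ∂aeg = eg − ag + ae.
As a 27×18 matrix over Z this has rank 18, with invariant factors (1,1,1,1,1,1,1,1,1,1,1,1,1,1,1,1,1,2).

Now H_k = ker ∂_k / im ∂_{k+1}, so:

  H_0: rank C_0 − rank ∂_1 = 9 − 8 = 1, and the invariant factors of ∂_1 are all 1, so H_0 ≅ Z.
  H_1: rank ker ∂_1 − rank ∂_2 = (27 − 8) − 18 = 1, and ∂_2 has invariant factor 2 > 1, so H_1 ≅ Z ⊕ Z/2.
  H_2: rank ker ∂_2 − rank ∂_3 = (18 − 18) − 0 = 0, and there is no ∂_3, so H_2 ≅ 0.

(K is a triangulation of the Klein bottle.)

Hence the Betti numbers are b_0 = 1, b_1 = 1, b_2 = 0.

b_0 = 1, b_1 = 1, b_2 = 0.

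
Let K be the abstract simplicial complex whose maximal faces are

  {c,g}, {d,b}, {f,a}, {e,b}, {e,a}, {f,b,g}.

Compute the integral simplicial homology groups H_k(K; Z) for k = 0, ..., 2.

We work with the vertex ordering a < b < c < d < e < f < g. The simplices of K, each written with vertices in increasing order, are:

  0-simplices (7): a, b, c, d, e, f, g
  1-simplices (8): ae, af, bd, be, bf, bg, cg, fg
  2-simplices (1): bfg

Hence C_0 ≅ Z^7, C_1 ≅ Z^8, C_2 ≅ Z^1.

The boundary map ∂_1: C_1 → C_0 sends each edge [p,q] (with p < q) to q − p.
The resulting 7×8 matrix has rank 6, and its Smith normal form has invariant factors (1,1,1,1,1,1).

∂_2: C_2 → C_1 sends each 2-simplex [p,q,r] to [q,r] − [p,r] + [p,q]. For instance
  ∂bfg = fg − bg + bf.
The 8×1 boundary matrix has rank 1 and Smith normal form diag(1).

Reading off H_k = ker ∂_k / im ∂_{k+1}:

  H_0: rank C_0 − rank ∂_1 = 7 − 6 = 1, and the invariant factors of ∂_1 are all 1, so H_0 = Z.
  H_1: rank ker ∂_1 − rank ∂_2 = (8 − 6) − 1 = 1, and the invariant factors of ∂_2 are all 1, so H_1 = Z.
  H_2: rank ker ∂_2 − rank ∂_3 = (1 − 1) − 0 = 0, and there is no ∂_3, so H_2 = 0.

H_0 ≅ Z,  H_1 ≅ Z,  H_2 = 0.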